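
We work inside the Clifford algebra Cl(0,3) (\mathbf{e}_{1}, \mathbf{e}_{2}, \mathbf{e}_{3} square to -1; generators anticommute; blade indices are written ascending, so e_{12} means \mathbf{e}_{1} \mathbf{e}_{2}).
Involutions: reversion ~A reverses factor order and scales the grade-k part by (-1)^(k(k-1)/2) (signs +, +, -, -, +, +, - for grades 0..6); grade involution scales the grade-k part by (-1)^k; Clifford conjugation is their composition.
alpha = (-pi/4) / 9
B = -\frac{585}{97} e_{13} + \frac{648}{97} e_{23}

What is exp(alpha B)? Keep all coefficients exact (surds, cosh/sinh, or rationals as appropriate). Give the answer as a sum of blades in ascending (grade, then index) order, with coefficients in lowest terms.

B^2 term by term: the squares give (-\frac{585}{97})^2*(e_{13})^2 + (\frac{648}{97})^2*(e_{23})^2 = \frac{342225}{9409}*(-1) + \frac{419904}{9409}*(-1) = -81 (each basis 2-blade squares to minus the product of its generators' squares); cross terms between blades sharing an index anticommute and cancel. So B^2 = -81.
B^2 = -81 — since the square is negative, the closed form is circular: l = 9, alpha*l = - \frac{\pi}{4}, so exp(alpha B) = cos(- \frac{\pi}{4}) + (sin(- \frac{\pi}{4})/9)*B = \frac{\sqrt{2}}{2} + (- \frac{\sqrt{2}}{18})*B.
Answer: \frac{\sqrt{2}}{2} + \frac{65 \sqrt{2}}{194} e_{13} - \frac{36 \sqrt{2}}{97} e_{23}


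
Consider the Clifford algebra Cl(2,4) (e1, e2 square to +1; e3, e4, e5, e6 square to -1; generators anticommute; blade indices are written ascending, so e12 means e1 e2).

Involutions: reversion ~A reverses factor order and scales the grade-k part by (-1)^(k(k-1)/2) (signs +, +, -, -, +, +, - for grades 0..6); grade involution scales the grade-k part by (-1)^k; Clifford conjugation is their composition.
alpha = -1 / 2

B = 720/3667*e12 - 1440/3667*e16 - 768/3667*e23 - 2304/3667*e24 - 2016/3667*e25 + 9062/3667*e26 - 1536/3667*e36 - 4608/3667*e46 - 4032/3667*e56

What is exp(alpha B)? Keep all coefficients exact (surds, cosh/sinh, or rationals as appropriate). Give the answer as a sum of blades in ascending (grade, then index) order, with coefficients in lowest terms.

B^2 term by term: the squares give (720/3667)^2*(e12)^2 + (-1440/3667)^2*(e16)^2 + (-768/3667)^2*(e23)^2 + (-2304/3667)^2*(e24)^2 + (-2016/3667)^2*(e25)^2 + (9062/3667)^2*(e26)^2 + (-1536/3667)^2*(e36)^2 + (-4608/3667)^2*(e46)^2 + (-4032/3667)^2*(e56)^2 = 518400/13446889*(-1) + 2073600/13446889*(+1) + 589824/13446889*(+1) + 5308416/13446889*(+1) + 4064256/13446889*(+1) + 82119844/13446889*(+1) + 2359296/13446889*(-1) + 21233664/13446889*(-1) + 16257024/13446889*(-1) = 4 (each basis 2-blade squares to minus the product of its generators' squares); cross terms between blades sharing an index anticommute and cancel; the commuting (index-disjoint) pairs give grade-4 terms 2*c*c'*(blade product), which cancel blade by blade — e1236: -2211840/13446889 + 2211840/13446889 = 0; e1246: -6635520/13446889 + 6635520/13446889 = 0; e1256: -5806080/13446889 + 5806080/13446889 = 0; e2346: 7077888/13446889 - 7077888/13446889 = 0; e2356: 6193152/13446889 - 6193152/13446889 = 0; e2456: 18579456/13446889 - 18579456/13446889 = 0 — confirming B is simple. So B^2 = 4.
B^2 = 4 — hyperbolic case — the even/odd split gives cosh and sinh: l = 2, alpha*l = -1, so exp(alpha B) = cosh(-1) + (sinh(-1)/2)*B = cosh(1) + (-sinh(1)/2)*B.
Answer: cosh(1) - 360*sinh(1)/3667*e12 + 720*sinh(1)/3667*e16 + 384*sinh(1)/3667*e23 + 1152*sinh(1)/3667*e24 + 1008*sinh(1)/3667*e25 - 4531*sinh(1)/3667*e26 + 768*sinh(1)/3667*e36 + 2304*sinh(1)/3667*e46 + 2016*sinh(1)/3667*e56


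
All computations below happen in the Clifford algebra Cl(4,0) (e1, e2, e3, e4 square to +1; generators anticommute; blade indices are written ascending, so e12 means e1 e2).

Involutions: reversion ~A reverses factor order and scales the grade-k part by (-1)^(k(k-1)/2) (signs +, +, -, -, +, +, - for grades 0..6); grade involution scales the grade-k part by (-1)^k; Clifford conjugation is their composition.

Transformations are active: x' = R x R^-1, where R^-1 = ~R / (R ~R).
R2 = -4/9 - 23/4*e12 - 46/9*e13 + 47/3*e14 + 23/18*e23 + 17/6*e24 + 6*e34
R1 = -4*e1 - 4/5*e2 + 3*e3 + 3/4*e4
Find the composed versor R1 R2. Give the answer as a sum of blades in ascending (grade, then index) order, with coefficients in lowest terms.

Distribute over the terms of R1 (each basis-blade product reordered to ascending indices, repeated generators contracted through their squares):
(-4*e1) R2 = 16/9*e1 + 23*e2 + 184/9*e3 - 188/3*e4 - 46/9*e123 - 34/3*e124 - 24*e134
(-4/5*e2) R2 = -23/5*e1 + 16/45*e2 - 46/45*e3 - 34/15*e4 - 184/45*e123 + 188/15*e124 - 24/5*e234
(3*e3) R2 = 46/3*e1 - 23/6*e2 - 4/3*e3 + 18*e4 - 69/4*e123 - 47*e134 - 17/2*e234
(3/4*e4) R2 = -47/4*e1 - 17/8*e2 - 9/2*e3 - 1/3*e4 - 69/16*e124 - 23/6*e134 + 23/24*e234
Summing the partial products and collecting blades:
Answer: 137/180*e1 + 6263/360*e2 + 1223/90*e3 - 709/15*e4 - 529/20*e123 - 249/80*e124 - 449/6*e134 - 1481/120*e234


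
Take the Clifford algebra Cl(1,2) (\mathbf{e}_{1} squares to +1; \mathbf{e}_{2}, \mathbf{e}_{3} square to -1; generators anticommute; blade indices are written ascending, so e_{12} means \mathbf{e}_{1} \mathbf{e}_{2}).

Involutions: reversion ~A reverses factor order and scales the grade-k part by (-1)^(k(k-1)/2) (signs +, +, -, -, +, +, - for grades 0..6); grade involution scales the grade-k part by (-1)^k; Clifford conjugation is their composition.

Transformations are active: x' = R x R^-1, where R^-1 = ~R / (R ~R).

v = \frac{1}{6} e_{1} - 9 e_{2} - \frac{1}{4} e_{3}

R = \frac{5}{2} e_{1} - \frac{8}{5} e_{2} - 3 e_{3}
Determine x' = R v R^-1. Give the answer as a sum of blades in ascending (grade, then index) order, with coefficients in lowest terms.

~R = \frac{5}{2} e_{1} - \frac{8}{5} e_{2} - 3 e_{3}, and R ~R = -\frac{531}{100}, so R^-1 = ~R / (-\frac{531}{100}).
R v = -\frac{221}{15} - \frac{667}{30} e_{12} - \frac{1}{8} e_{13} - \frac{133}{5} e_{23}
Answer: \frac{43669}{3186} e_{1} + \frac{193}{1593} e_{2} - \frac{34829}{2124} e_{3}


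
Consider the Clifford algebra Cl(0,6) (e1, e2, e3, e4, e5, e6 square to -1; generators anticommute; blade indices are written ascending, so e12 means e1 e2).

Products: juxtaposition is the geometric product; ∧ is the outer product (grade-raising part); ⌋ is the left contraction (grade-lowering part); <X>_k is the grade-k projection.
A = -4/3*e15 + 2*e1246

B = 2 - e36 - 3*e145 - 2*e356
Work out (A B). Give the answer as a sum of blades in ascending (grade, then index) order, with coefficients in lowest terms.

step 1: 4*e4 - 8/3*e15 + 8/3*e136 + 6*e256 + 2*e1234 + 4*e1246 - 4/3*e1356 - 4*e12345
Answer: 4*e4 - 8/3*e15 + 8/3*e136 + 6*e256 + 2*e1234 + 4*e1246 - 4/3*e1356 - 4*e12345


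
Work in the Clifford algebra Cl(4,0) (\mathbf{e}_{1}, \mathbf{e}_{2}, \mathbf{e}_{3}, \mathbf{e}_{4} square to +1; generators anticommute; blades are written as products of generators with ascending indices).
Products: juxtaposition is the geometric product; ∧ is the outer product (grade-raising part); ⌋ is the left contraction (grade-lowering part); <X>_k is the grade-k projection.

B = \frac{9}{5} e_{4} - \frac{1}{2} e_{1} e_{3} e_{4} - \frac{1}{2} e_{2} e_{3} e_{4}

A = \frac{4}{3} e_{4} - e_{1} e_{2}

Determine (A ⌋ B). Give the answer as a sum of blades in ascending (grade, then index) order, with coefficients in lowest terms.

step 1: \frac{12}{5} - \frac{2}{3} e_{1} e_{3} - \frac{2}{3} e_{2} e_{3}
Answer: \frac{12}{5} - \frac{2}{3} e_{1} e_{3} - \frac{2}{3} e_{2} e_{3}


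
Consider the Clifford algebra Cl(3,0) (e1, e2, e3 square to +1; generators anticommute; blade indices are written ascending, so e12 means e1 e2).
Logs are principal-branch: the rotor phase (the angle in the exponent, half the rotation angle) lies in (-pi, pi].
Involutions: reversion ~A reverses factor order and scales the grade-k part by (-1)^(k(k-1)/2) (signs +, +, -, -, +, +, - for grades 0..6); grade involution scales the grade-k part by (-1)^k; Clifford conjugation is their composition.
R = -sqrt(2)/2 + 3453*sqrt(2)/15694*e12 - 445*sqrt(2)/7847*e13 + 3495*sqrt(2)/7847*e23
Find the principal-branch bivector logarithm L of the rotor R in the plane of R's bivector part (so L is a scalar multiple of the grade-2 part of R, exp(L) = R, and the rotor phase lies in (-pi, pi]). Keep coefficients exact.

The scalar part of R is -sqrt(2)/2, so the principal-branch rotor phase is pinned; divide the bivector part by its sine to get the unit plane — L is the phase times that plane.
Concretely: cos(phase) = -sqrt(2)/2 gives phase = ±3*pi/4, and since phase/sin(phase) is even the sign is immaterial: L = (phase/sin(phase)) * <R>_2 = (3*sqrt(2)*pi/4) * <R>_2.
Answer: 10359*pi/31388*e12 - 1335*pi/15694*e13 + 10485*pi/15694*e23


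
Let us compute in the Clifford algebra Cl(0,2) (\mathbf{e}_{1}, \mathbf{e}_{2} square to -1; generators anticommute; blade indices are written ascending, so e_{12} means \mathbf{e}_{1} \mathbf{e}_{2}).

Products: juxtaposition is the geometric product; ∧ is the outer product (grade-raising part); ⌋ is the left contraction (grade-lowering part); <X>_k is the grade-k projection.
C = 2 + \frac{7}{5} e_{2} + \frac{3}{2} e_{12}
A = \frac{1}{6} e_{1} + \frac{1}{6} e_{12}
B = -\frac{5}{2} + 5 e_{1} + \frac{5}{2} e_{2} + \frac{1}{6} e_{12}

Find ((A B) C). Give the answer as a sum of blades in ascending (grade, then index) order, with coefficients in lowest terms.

step 1: -\frac{31}{36} - \frac{5}{6} e_{1} + \frac{29}{36} e_{2}
step 2: -\frac{57}{20} - \frac{11}{24} e_{1} + \frac{149}{90} e_{2} - \frac{59}{24} e_{12}
Answer: -\frac{57}{20} - \frac{11}{24} e_{1} + \frac{149}{90} e_{2} - \frac{59}{24} e_{12}


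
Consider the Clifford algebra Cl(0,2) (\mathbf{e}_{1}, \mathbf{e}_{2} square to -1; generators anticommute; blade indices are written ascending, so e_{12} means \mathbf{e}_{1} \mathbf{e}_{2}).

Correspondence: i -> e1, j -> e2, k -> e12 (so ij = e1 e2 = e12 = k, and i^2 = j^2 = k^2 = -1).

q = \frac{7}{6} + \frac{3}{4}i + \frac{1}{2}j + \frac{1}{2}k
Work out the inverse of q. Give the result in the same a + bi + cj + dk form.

In blades: q = \frac{7}{6} + \frac{3}{4} e_{1} + \frac{1}{2} e_{2} + \frac{1}{2} e_{12}.
With qbar = \frac{7}{6} - \frac{3}{4} e_{1} - \frac{1}{2} e_{2} - \frac{1}{2} e_{12} (scalar fixed, mapped units negated), q qbar = \frac{349}{144} (the sum of squared coefficients), so q^-1 = qbar / (\frac{349}{144}) = \frac{168}{349} - \frac{108}{349} e_{1} - \frac{72}{349} e_{2} - \frac{72}{349} e_{12}; translating back:
Answer: \frac{168}{349} - \frac{108}{349}i - \frac{72}{349}j - \frac{72}{349}k


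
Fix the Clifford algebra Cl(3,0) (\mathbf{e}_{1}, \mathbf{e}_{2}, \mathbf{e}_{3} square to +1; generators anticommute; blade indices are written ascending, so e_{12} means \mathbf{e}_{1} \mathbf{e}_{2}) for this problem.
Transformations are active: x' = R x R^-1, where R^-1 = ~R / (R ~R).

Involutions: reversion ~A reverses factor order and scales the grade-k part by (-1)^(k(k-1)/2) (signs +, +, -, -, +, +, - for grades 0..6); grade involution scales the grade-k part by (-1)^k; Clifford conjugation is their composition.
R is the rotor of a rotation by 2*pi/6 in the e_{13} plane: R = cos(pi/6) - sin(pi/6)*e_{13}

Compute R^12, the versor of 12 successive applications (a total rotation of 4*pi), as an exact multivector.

Because a rotor carries half the rotation angle, composing 12 copies of this e_{13}-plane rotor multiplies the phase: 12*(pi/6) = 2 \pi, hence R^12 = cos(2 \pi) - sin(2 \pi)*e_{13}.
cos(2 \pi) = 1 and sin(2 \pi) = 0, so R^12 = 1. The total rotation 4*pi is 2 full turns, so every vector returns to itself, yet the rotor is +1, back on the identity sheet (an even number of 2*pi turns).
Answer: 1


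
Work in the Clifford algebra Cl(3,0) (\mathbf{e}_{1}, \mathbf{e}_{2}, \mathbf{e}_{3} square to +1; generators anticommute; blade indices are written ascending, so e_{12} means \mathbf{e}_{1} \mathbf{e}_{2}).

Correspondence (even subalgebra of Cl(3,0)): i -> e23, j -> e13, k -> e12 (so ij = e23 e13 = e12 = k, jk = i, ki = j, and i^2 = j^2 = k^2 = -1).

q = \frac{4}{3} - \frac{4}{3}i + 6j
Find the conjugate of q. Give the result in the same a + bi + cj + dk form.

In blades: q = \frac{4}{3} + 6 e_{13} - \frac{4}{3} e_{23}.
Quaternion conjugation is reversion on the even subalgebra: the scalar is fixed and every grade-2 blade flips sign, giving \frac{4}{3} - 6 e_{13} + \frac{4}{3} e_{23}; translating back:
Answer: \frac{4}{3} + \frac{4}{3}i - 6j


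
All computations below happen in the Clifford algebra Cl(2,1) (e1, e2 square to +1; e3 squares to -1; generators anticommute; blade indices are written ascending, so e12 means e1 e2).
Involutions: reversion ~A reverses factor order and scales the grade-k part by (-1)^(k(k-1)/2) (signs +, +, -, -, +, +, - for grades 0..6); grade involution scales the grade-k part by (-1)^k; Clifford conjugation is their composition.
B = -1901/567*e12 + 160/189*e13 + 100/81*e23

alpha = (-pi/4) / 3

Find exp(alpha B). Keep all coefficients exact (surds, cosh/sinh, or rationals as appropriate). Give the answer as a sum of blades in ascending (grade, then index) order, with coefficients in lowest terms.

B^2 term by term: the squares give (-1901/567)^2*(e12)^2 + (160/189)^2*(e13)^2 + (100/81)^2*(e23)^2 = 3613801/321489*(-1) + 25600/35721*(+1) + 10000/6561*(+1) = -9 (each basis 2-blade squares to minus the product of its generators' squares); cross terms between blades sharing an index anticommute and cancel. So B^2 = -9.
B^2 = -9 — a negative square means the series sums to a rotation: l = 3, alpha*l = -pi/4, so exp(alpha B) = cos(-pi/4) + (sin(-pi/4)/3)*B = sqrt(2)/2 + (-sqrt(2)/6)*B.
Answer: sqrt(2)/2 + 1901*sqrt(2)/3402*e12 - 80*sqrt(2)/567*e13 - 50*sqrt(2)/243*e23


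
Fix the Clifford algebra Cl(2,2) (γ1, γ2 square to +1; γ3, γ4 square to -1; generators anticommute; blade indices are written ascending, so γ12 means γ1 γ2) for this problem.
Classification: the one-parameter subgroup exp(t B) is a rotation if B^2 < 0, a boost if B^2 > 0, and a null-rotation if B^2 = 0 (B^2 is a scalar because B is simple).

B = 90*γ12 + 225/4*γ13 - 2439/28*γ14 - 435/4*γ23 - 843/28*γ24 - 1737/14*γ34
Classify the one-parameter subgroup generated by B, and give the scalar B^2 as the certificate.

B^2 term by term: the squares give (90)^2*(γ12)^2 + (225/4)^2*(γ13)^2 + (-2439/28)^2*(γ14)^2 + (-435/4)^2*(γ23)^2 + (-843/28)^2*(γ24)^2 + (-1737/14)^2*(γ34)^2 = 8100*(-1) + 50625/16*(+1) + 5948721/784*(+1) + 189225/16*(+1) + 710649/784*(+1) + 3017169/196*(-1) = -9 (each basis 2-blade squares to minus the product of its generators' squares); cross terms between blades sharing an index anticommute and cancel; the commuting (index-disjoint) pairs give grade-4 terms 2*c*c'*(blade product), which cancel blade by blade — γ1234: -156330/7 + 189675/56 + 1060965/56 = 0 — confirming B is simple. So B^2 = -9.
Answer: rotation, certificate B^2 = -9. Why this suffices: the scalar -9 survives any versor conjugation, so its sign alone determines the class however B is presented.


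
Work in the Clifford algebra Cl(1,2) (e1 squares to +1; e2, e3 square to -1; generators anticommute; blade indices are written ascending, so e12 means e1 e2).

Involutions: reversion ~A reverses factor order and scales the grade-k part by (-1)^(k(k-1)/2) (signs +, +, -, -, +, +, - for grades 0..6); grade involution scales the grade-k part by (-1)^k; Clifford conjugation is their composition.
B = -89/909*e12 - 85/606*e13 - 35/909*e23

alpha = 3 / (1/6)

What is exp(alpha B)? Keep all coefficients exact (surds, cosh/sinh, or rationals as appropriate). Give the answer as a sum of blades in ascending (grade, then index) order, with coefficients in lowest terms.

B^2 term by term: the squares give (-89/909)^2*(e12)^2 + (-85/606)^2*(e13)^2 + (-35/909)^2*(e23)^2 = 7921/826281*(+1) + 7225/367236*(+1) + 1225/826281*(-1) = 1/36 (each basis 2-blade squares to minus the product of its generators' squares); cross terms between blades sharing an index anticommute and cancel. So B^2 = 1/36.
B^2 = 1/36 — the series telescopes hyperbolically here: l = 1/6, alpha*l = 3, so exp(alpha B) = cosh(3) + (sinh(3)/(1/6))*B = cosh(3) + (6*sinh(3))*B.
Answer: cosh(3) - 178*sinh(3)/303*e12 - 85*sinh(3)/101*e13 - 70*sinh(3)/303*e23


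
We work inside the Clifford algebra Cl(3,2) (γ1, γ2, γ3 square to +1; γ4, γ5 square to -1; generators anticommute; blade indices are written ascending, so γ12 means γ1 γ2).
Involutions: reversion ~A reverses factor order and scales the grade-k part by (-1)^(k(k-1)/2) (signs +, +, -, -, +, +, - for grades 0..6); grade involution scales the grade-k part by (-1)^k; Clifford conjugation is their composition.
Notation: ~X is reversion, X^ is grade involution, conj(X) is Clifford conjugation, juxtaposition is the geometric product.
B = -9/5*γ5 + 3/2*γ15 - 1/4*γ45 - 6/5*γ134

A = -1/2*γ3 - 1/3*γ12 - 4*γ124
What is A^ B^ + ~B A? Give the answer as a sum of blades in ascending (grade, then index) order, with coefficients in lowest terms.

first term: -3/5*γ14 + 24/5*γ23 + 1/2*γ25 + 9/10*γ35 + 2/5*γ125 - 3/4*γ135 + 2/5*γ234 + 6*γ245 - 1/8*γ345 + 437/60*γ1245
second term: 3/5*γ14 + 24/5*γ23 + 1/2*γ25 - 9/10*γ35 - 2/5*γ125 - 3/4*γ135 - 2/5*γ234 - 6*γ245 - 1/8*γ345 - 437/60*γ1245
Answer: 48/5*γ23 + γ25 - 3/2*γ135 - 1/4*γ345


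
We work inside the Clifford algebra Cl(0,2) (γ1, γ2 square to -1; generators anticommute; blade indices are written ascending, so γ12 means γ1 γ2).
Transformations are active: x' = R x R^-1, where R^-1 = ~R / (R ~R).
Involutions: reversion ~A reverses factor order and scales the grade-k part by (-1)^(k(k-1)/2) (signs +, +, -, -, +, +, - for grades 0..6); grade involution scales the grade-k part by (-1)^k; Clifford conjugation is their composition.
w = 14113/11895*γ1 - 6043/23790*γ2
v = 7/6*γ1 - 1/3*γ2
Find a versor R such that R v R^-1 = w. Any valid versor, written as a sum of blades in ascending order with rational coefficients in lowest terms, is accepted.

R = v + w = 55981/23790*γ1 - 13973/23790*γ2 works: the equal norms (-53/36) guarantee its sandwich swaps v into w.
Answer: 55981/23790*γ1 - 13973/23790*γ2


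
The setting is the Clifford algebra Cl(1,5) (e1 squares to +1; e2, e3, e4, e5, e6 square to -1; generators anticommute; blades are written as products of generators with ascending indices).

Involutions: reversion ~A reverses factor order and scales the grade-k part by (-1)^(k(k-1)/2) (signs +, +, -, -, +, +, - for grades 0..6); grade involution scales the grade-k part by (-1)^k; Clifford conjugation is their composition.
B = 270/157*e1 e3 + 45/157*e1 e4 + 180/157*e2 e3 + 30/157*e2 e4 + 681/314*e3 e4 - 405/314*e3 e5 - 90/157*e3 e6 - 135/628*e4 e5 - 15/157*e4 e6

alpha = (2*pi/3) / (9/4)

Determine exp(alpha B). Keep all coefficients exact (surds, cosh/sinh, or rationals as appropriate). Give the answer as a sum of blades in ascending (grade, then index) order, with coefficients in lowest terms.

B^2 term by term: the squares give (270/157)^2*(e1 e3)^2 + (45/157)^2*(e1 e4)^2 + (180/157)^2*(e2 e3)^2 + (30/157)^2*(e2 e4)^2 + (681/314)^2*(e3 e4)^2 + (-405/314)^2*(e3 e5)^2 + (-90/157)^2*(e3 e6)^2 + (-135/628)^2*(e4 e5)^2 + (-15/157)^2*(e4 e6)^2 = 72900/24649*(+1) + 2025/24649*(+1) + 32400/24649*(-1) + 900/24649*(-1) + 463761/98596*(-1) + 164025/98596*(-1) + 8100/24649*(-1) + 18225/394384*(-1) + 225/24649*(-1) = -81/16 (each basis 2-blade squares to minus the product of its generators' squares); cross terms between blades sharing an index anticommute and cancel; the commuting (index-disjoint) pairs give grade-4 terms 2*c*c'*(blade product), which cancel blade by blade — e1 e2 e3 e4: -16200/24649 + 16200/24649 = 0; e1 e3 e4 e5: -18225/24649 + 18225/24649 = 0; e1 e3 e4 e6: -8100/24649 + 8100/24649 = 0; e2 e3 e4 e5: -12150/24649 + 12150/24649 = 0; e2 e3 e4 e6: -5400/24649 + 5400/24649 = 0; e3 e4 e5 e6: -6075/24649 + 6075/24649 = 0 — confirming B is simple. So B^2 = -81/16.
B^2 = -81/16 — a negative square means the series sums to a rotation: l = 9/4, alpha*l = 2*pi/3, so exp(alpha B) = cos(2*pi/3) + (sin(2*pi/3)/(9/4))*B = -1/2 + (2*sqrt(3)/9)*B.
Answer: -1/2 + 60*sqrt(3)/157*e1 e3 + 10*sqrt(3)/157*e1 e4 + 40*sqrt(3)/157*e2 e3 + 20*sqrt(3)/471*e2 e4 + 227*sqrt(3)/471*e3 e4 - 45*sqrt(3)/157*e3 e5 - 20*sqrt(3)/157*e3 e6 - 15*sqrt(3)/314*e4 e5 - 10*sqrt(3)/471*e4 e6


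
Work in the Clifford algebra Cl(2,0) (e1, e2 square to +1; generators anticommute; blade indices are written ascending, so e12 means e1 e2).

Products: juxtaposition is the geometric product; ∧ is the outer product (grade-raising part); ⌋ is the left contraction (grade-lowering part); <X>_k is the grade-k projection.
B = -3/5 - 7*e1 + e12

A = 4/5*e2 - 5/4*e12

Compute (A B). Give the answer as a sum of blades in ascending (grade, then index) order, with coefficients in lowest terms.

step 1: 5/4 - 4/5*e1 - 923/100*e2 + 127/20*e12
Answer: 5/4 - 4/5*e1 - 923/100*e2 + 127/20*e12


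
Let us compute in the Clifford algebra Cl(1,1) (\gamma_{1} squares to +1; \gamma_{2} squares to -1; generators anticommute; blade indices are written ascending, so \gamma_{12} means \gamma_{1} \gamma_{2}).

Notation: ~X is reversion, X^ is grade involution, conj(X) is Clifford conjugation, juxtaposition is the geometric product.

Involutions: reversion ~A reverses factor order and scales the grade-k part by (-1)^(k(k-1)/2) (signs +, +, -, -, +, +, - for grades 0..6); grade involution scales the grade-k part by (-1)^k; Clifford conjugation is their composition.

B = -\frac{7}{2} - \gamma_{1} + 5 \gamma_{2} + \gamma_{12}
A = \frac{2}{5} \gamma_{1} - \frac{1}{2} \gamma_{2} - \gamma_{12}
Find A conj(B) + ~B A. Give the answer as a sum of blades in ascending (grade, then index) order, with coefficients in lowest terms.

first term: -\frac{11}{10} - \frac{59}{10} \gamma_{1} + \frac{47}{20} \gamma_{2} + 2 \gamma_{12}
second term: \frac{31}{10} - \frac{69}{10} \gamma_{1} + \frac{63}{20} \gamma_{2} + 2 \gamma_{12}
Answer: 2 - \frac{64}{5} \gamma_{1} + \frac{11}{2} \gamma_{2} + 4 \gamma_{12}


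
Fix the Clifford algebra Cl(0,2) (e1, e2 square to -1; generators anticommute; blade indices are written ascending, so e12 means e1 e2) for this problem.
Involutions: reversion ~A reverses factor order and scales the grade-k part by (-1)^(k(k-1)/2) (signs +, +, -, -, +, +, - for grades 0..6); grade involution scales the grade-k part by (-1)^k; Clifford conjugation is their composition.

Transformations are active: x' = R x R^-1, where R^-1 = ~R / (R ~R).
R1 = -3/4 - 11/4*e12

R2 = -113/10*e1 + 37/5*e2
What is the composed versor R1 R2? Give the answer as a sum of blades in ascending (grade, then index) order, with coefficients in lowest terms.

Distribute over the terms of R1 (each basis-blade product reordered to ascending indices, repeated generators contracted through their squares):
(-3/4) R2 = 339/40*e1 - 111/20*e2
(-11/4*e12) R2 = 407/20*e1 + 1243/40*e2
Summing the partial products and collecting blades:
Answer: 1153/40*e1 + 1021/40*e2


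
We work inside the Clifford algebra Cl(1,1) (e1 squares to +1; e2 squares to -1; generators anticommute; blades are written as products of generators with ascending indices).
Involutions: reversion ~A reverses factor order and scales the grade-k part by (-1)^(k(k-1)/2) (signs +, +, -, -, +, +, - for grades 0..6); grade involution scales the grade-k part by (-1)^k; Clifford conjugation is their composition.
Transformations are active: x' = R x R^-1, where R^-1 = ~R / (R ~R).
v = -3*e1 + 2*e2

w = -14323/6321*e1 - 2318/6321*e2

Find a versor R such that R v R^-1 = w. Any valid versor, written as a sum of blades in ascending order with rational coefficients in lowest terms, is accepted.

Here q(v) = q(w) = 5; the classical choice R = v + w = -33286/6321*e1 + 10324/6321*e2 then realises v -> w under the sandwich.
Answer: -33286/6321*e1 + 10324/6321*e2


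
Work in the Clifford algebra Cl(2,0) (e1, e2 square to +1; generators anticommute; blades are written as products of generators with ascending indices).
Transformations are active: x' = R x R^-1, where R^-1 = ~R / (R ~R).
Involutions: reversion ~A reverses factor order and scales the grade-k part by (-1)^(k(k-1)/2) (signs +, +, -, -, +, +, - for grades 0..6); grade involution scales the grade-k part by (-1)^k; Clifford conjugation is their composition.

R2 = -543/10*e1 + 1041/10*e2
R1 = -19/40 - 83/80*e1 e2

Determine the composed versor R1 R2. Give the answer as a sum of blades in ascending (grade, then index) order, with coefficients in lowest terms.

Distribute over the terms of R1 (each basis-blade product reordered to ascending indices, repeated generators contracted through their squares):
(-19/40) R2 = 10317/400*e1 - 19779/400*e2
(-83/80*e1 e2) R2 = -86403/800*e1 - 45069/800*e2
Summing the partial products and collecting blades:
Answer: -65769/800*e1 - 84627/800*e2


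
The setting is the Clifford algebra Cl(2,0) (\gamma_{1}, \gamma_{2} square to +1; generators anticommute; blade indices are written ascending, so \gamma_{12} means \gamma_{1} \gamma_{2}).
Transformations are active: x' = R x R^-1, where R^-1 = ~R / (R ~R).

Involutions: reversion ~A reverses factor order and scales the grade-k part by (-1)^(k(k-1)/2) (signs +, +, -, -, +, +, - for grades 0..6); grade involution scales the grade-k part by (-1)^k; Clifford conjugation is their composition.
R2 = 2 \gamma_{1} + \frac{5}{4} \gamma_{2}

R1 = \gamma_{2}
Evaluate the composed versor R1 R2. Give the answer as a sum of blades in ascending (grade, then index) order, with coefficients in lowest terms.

Distribute over the terms of R1 (each basis-blade product reordered to ascending indices, repeated generators contracted through their squares):
(\gamma_{2}) R2 = \frac{5}{4} - 2 \gamma_{12}
Answer: \frac{5}{4} - 2 \gamma_{12}


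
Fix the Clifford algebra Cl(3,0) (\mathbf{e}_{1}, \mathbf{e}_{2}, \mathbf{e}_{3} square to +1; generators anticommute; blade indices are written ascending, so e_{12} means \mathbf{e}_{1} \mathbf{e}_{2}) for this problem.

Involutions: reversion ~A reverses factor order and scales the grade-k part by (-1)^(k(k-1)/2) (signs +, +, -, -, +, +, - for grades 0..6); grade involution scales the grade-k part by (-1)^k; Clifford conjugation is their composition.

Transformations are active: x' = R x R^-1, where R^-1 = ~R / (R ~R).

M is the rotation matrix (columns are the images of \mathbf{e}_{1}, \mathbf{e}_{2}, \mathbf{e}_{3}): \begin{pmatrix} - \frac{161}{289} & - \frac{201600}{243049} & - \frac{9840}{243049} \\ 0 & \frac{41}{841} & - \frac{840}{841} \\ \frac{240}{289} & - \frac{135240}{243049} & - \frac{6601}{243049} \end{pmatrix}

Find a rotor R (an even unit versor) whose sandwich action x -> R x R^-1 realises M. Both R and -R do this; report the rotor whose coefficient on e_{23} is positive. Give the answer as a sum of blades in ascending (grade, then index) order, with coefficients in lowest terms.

Method: write R = a + b12*e_{12} + b13*e_{13} + b23*e_{23} with a^2 + b12^2 + b13^2 + b23^2 = 1 (so R^-1 = ~R). Expanding the columns R e_j ~R gives tr M = 4a^2 - 1 and, from the antisymmetric part, M21 - M12 = -4a*b12, M13 - M31 = 4a*b13, M32 - M23 = -4a*b23.
Here tr M = -\frac{130153}{243049}, so a^2 = (1 + tr M)/4 = \frac{28224}{243049} and a = ±\frac{168}{493}. Taking a = \frac{168}{493}: M21 - M12 = \frac{201600}{243049}, M13 - M31 = -\frac{211680}{243049}, M32 - M23 = \frac{107520}{243049}, giving b12 = -\frac{300}{493}, b13 = -\frac{315}{493}, b23 = -\frac{160}{493}, i.e. R = \frac{168}{493} - \frac{300}{493} e_{12} - \frac{315}{493} e_{13} - \frac{160}{493} e_{23}.
Its e_{23} coefficient is negative, so report the other preimage -R.
Answer: -\frac{168}{493} + \frac{300}{493} e_{12} + \frac{315}{493} e_{13} + \frac{160}{493} e_{23}. Why the constraint matters: R and -R act identically through the sandwich — M has trace -\frac{130153}{243049} either way — so only the sign condition on e_{23} picks one of the two preimages.


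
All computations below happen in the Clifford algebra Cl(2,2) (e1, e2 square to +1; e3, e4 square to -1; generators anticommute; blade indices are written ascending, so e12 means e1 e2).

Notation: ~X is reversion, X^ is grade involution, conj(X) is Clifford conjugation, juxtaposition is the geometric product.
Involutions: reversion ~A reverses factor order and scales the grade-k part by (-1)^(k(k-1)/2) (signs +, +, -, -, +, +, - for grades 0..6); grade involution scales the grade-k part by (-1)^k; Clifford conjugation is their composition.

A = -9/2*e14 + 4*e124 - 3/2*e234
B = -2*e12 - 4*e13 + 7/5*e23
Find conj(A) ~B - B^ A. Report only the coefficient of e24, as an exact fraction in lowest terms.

first term: -59/10*e4 + 9*e24 + 18*e34 + 6*e124 - 13/5*e134 - 16*e234 - 63/10*e1234
second term: 59/10*e4 - 9*e24 - 18*e34 + 6*e124 - 13/5*e134 - 16*e234 - 63/10*e1234
Answer: 18


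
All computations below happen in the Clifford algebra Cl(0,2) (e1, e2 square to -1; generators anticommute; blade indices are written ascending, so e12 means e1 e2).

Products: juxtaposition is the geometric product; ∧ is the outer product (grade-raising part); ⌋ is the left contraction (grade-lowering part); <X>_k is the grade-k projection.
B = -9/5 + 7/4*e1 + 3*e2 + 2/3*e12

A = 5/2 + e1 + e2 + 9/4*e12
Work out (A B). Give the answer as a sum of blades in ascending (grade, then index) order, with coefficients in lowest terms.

step 1: -43/4 - 421/120*e1 + 2153/240*e2 - 17/15*e12
Answer: -43/4 - 421/120*e1 + 2153/240*e2 - 17/15*e12


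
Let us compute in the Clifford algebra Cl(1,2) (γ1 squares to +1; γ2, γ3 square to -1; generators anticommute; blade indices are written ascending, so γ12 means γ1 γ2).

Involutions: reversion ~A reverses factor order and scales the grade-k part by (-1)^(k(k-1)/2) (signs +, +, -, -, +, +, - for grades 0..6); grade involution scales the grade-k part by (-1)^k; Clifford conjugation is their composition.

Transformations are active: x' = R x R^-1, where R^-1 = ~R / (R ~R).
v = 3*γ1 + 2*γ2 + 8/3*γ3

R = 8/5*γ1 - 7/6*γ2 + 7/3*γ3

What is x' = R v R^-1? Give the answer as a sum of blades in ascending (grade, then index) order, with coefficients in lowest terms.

~R = 8/5*γ1 - 7/6*γ2 + 7/3*γ3, and R ~R = -3821/900, so R^-1 = ~R / (-3821/900).
R v = 41/45 + 67/10*γ12 - 41/15*γ13 - 70/9*γ23
Answer: -14087/3821*γ1 - 17186/11463*γ2 - 14016/3821*γ3


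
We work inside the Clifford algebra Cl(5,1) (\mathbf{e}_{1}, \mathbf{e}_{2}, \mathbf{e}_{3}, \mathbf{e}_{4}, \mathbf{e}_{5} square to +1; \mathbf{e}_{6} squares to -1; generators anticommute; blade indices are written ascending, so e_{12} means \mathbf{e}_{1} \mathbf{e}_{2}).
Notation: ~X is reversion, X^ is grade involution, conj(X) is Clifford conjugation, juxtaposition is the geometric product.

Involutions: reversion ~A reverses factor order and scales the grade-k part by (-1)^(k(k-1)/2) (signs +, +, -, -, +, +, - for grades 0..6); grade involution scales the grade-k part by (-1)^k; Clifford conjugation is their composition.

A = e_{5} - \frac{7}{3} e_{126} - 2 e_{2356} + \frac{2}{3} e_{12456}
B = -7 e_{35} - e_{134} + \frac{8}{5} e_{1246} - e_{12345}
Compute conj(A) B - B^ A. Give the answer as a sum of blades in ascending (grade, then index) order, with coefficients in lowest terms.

first term: -7 e_{3} + \frac{56}{15} e_{4} - \frac{16}{15} e_{5} - 14 e_{26} - \frac{2}{3} e_{36} + 2 e_{146} + e_{1234} - \frac{21}{5} e_{1345} + \frac{7}{3} e_{2346} - \frac{2}{3} e_{2356} + \frac{7}{3} e_{3456} + \frac{14}{3} e_{12346} + \frac{49}{3} e_{12356} + \frac{18}{5} e_{12456}
second term: -7 e_{3} - \frac{56}{15} e_{4} + \frac{16}{15} e_{5} - 14 e_{26} + \frac{2}{3} e_{36} + 2 e_{146} + e_{1234} - \frac{11}{5} e_{1345} - \frac{7}{3} e_{2346} + \frac{2}{3} e_{2356} + \frac{7}{3} e_{3456} + \frac{14}{3} e_{12346} + \frac{49}{3} e_{12356} + \frac{2}{5} e_{12456}
Answer: \frac{112}{15} e_{4} - \frac{32}{15} e_{5} - \frac{4}{3} e_{36} - 2 e_{1345} + \frac{14}{3} e_{2346} - \frac{4}{3} e_{2356} + \frac{16}{5} e_{12456}


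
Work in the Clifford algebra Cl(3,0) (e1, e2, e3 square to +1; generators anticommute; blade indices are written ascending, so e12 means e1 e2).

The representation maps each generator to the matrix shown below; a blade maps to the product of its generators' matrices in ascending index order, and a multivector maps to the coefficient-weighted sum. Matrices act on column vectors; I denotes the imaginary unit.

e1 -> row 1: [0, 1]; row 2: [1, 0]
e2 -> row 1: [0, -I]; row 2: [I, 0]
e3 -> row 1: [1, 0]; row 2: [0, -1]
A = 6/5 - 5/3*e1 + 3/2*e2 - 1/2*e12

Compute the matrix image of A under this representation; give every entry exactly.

Bivector images (products of the table entries): rho(e12) = rho(e1)rho(e2) = row 1: [I, 0]; row 2: [0, -I].
M = (6/5)*1 + (-5/3)*rho(e1) + (3/2)*rho(e2) + (-1/2)*rho(e12), summed entrywise (1 is the identity matrix):
Answer: row 1: [6/5 - I/2, -5/3 - 3*I/2]; row 2: [-5/3 + 3*I/2, 6/5 + I/2]


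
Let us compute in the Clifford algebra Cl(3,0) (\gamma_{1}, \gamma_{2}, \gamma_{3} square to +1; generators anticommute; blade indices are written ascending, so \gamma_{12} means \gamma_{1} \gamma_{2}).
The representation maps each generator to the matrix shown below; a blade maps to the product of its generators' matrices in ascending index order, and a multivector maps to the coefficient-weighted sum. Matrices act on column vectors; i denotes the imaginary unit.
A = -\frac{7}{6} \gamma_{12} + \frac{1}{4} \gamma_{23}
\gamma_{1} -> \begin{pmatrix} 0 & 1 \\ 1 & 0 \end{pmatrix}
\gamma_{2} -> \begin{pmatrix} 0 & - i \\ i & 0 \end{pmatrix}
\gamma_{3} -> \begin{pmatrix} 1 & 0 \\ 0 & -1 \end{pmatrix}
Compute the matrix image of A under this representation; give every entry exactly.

Bivector images (products of the table entries): rho(\gamma_{12}) = rho(\gamma_{1})rho(\gamma_{2}) = \begin{pmatrix} i & 0 \\ 0 & - i \end{pmatrix}; rho(\gamma_{23}) = rho(\gamma_{2})rho(\gamma_{3}) = \begin{pmatrix} 0 & i \\ i & 0 \end{pmatrix}.
M = (-\frac{7}{6})*rho(\gamma_{12}) + (\frac{1}{4})*rho(\gamma_{23}), summed entrywise:
Answer: \begin{pmatrix} - \frac{7 i}{6} & \frac{i}{4} \\ \frac{i}{4} & \frac{7 i}{6} \end{pmatrix}


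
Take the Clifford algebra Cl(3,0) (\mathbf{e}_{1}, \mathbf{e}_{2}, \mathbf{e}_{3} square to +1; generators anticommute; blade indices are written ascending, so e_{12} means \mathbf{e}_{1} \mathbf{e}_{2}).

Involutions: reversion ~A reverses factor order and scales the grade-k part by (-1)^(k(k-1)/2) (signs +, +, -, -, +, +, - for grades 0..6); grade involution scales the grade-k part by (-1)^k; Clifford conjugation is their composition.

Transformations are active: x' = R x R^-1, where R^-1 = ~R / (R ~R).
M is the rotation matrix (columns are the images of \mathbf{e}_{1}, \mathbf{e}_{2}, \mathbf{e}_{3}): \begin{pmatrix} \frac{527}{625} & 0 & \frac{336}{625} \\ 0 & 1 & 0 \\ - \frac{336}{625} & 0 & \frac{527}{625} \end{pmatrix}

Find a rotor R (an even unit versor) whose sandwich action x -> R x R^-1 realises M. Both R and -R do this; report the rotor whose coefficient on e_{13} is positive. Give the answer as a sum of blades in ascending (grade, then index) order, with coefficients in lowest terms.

Method: write R = a + b12*e_{12} + b13*e_{13} + b23*e_{23} with a^2 + b12^2 + b13^2 + b23^2 = 1 (so R^-1 = ~R). Expanding the columns R e_j ~R gives tr M = 4a^2 - 1 and, from the antisymmetric part, M21 - M12 = -4a*b12, M13 - M31 = 4a*b13, M32 - M23 = -4a*b23.
Here tr M = \frac{1679}{625}, so a^2 = (1 + tr M)/4 = \frac{576}{625} and a = ±\frac{24}{25}. Taking a = \frac{24}{25}: M21 - M12 = 0, M13 - M31 = \frac{672}{625}, M32 - M23 = 0, giving b12 = 0, b13 = \frac{7}{25}, b23 = 0, i.e. R = \frac{24}{25} + \frac{7}{25} e_{13}.
Its e_{13} coefficient is already positive.
Answer: \frac{24}{25} + \frac{7}{25} e_{13}. Uniqueness: Spin(3) -> SO(3) maps R and -R to the same rotation of trace \frac{1679}{625}; fixing the sign of the e_{13} coefficient removes the ambiguity.


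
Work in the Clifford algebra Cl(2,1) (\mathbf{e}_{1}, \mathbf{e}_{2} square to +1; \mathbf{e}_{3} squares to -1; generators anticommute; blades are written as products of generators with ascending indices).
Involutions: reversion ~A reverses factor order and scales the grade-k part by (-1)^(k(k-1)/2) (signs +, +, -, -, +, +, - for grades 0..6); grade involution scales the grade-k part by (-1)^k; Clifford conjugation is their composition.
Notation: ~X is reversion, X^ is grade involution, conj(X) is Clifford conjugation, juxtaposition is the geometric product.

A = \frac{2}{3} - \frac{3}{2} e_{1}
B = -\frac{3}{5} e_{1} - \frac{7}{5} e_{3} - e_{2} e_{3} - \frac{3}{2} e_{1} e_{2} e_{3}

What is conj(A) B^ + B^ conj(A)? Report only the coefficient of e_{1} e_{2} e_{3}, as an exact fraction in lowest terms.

first term: \frac{9}{10} + \frac{2}{5} e_{1} + \frac{14}{15} e_{3} + \frac{21}{10} e_{1} e_{3} + \frac{19}{12} e_{2} e_{3} - \frac{1}{2} e_{1} e_{2} e_{3}
second term: \frac{9}{10} + \frac{2}{5} e_{1} + \frac{14}{15} e_{3} - \frac{21}{10} e_{1} e_{3} + \frac{19}{12} e_{2} e_{3} - \frac{1}{2} e_{1} e_{2} e_{3}
Answer: -1


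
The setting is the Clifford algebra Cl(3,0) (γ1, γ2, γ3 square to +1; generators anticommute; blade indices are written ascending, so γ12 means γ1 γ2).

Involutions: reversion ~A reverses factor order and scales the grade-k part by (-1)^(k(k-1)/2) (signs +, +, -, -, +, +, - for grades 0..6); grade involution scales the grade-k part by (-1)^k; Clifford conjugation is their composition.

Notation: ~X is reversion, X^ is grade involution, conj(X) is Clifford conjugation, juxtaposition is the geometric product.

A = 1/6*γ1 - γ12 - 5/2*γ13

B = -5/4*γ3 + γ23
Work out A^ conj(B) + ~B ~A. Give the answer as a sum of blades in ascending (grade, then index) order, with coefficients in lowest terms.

first term: -25/8*γ1 - 5/2*γ12 + 19/24*γ13 - 13/12*γ123
second term: 25/8*γ1 - 5/2*γ12 + 29/24*γ13 - 17/12*γ123
Answer: -5*γ12 + 2*γ13 - 5/2*γ123


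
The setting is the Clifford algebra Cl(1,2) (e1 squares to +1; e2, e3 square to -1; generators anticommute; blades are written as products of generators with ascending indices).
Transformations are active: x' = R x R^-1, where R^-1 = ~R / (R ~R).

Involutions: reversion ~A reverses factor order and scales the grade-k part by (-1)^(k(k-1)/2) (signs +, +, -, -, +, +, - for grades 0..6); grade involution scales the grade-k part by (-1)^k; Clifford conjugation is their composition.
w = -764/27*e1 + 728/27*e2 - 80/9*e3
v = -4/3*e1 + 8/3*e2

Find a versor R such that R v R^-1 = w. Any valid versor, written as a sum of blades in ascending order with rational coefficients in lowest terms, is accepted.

Here q(v) = q(w) = -16/3; the classical choice R = v + w = -800/27*e1 + 800/27*e2 - 80/9*e3 then realises v -> w under the sandwich.
Answer: -800/27*e1 + 800/27*e2 - 80/9*e3


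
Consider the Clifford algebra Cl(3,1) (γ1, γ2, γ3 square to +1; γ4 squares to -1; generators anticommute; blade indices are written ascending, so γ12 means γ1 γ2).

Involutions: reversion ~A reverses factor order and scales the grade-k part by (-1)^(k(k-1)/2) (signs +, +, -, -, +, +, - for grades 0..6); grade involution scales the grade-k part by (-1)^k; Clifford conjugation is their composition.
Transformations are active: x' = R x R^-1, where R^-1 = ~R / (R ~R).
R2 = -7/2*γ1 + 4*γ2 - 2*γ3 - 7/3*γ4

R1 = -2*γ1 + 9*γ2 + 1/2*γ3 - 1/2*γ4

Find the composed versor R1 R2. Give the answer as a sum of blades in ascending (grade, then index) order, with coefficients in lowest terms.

Distribute over the terms of R1 (each basis-blade product reordered to ascending indices, repeated generators contracted through their squares):
(-2*γ1) R2 = 7 - 8*γ12 + 4*γ13 + 14/3*γ14
(9*γ2) R2 = 36 + 63/2*γ12 - 18*γ23 - 21*γ24
(1/2*γ3) R2 = -1 + 7/4*γ13 - 2*γ23 - 7/6*γ34
(-1/2*γ4) R2 = -7/6 - 7/4*γ14 + 2*γ24 - γ34
Summing the partial products and collecting blades:
Answer: 245/6 + 47/2*γ12 + 23/4*γ13 + 35/12*γ14 - 20*γ23 - 19*γ24 - 13/6*γ34


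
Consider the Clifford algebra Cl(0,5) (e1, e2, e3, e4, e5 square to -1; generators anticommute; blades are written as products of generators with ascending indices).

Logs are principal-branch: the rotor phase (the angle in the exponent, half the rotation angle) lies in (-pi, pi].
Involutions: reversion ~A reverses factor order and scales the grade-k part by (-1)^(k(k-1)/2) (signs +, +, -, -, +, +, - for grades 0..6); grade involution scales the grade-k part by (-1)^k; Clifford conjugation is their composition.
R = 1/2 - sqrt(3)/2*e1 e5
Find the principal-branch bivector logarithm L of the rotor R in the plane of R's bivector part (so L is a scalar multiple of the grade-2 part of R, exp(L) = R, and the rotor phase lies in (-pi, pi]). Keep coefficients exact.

The scalar part of R is 1/2, which fixes the principal-branch rotor phase; the unit plane is then the bivector part divided by the sine of that phase, and L is that plane scaled by the phase.
Concretely: cos(phase) = 1/2 gives phase = ±pi/3, and since phase/sin(phase) is even the sign is immaterial: L = (phase/sin(phase)) * <R>_2 = (2*sqrt(3)*pi/9) * <R>_2.
Answer: -pi/3*e1 e5
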